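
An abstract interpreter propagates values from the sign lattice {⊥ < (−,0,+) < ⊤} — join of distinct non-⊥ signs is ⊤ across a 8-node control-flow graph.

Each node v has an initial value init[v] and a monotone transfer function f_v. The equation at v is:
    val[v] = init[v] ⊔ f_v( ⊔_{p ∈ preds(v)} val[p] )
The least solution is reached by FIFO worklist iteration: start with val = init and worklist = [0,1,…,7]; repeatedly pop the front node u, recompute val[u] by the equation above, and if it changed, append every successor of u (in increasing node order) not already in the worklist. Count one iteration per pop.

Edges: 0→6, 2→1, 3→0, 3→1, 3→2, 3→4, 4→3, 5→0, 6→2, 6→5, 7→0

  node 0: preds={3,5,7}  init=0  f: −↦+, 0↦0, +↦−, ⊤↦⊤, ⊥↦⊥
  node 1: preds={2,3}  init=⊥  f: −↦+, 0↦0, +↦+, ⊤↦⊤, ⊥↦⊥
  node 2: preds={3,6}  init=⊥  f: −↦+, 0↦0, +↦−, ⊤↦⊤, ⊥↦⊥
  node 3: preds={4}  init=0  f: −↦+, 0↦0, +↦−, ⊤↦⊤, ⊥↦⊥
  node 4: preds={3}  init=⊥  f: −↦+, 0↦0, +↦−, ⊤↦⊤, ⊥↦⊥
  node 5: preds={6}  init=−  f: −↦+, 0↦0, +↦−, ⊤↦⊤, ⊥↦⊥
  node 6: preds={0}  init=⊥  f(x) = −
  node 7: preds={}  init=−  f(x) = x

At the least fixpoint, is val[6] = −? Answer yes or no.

Iteration log — 14 steps:
  step 1. node 0  ⊔preds=⊤  new=⊤  old=0  +wl: 
  step 2. node 1  ⊔preds=0  new=0  old=⊥  +wl: 
  step 3. node 2  ⊔preds=0  new=0  old=⊥  +wl: 1
  step 4. node 3  ⊔preds=⊥  new=0  stable
  step 5. node 4  ⊔preds=0  new=0  old=⊥  +wl: 3
  step 6. node 5  ⊔preds=⊥  new=−  stable
  step 7. node 6  ⊔preds=⊤  new=−  old=⊥  +wl: 2,5
  step 8. node 7  ⊔preds=⊥  new=−  stable
  step 9. node 1  ⊔preds=0  new=0  stable
  step 10. node 3  ⊔preds=0  new=0  stable
  step 11. node 2  ⊔preds=⊤  new=⊤  old=0  +wl: 1
  step 12. node 5  ⊔preds=−  new=⊤  old=−  +wl: 0
  step 13. node 1  ⊔preds=⊤  new=⊤  old=0  +wl: 
  step 14. node 0  ⊔preds=⊤  new=⊤  stable

Least fixpoint reached:
  node 0: ⊤
  node 1: ⊤
  node 2: ⊤
  node 3: 0
  node 4: 0
  node 5: ⊤
  node 6: −
  node 7: −

yes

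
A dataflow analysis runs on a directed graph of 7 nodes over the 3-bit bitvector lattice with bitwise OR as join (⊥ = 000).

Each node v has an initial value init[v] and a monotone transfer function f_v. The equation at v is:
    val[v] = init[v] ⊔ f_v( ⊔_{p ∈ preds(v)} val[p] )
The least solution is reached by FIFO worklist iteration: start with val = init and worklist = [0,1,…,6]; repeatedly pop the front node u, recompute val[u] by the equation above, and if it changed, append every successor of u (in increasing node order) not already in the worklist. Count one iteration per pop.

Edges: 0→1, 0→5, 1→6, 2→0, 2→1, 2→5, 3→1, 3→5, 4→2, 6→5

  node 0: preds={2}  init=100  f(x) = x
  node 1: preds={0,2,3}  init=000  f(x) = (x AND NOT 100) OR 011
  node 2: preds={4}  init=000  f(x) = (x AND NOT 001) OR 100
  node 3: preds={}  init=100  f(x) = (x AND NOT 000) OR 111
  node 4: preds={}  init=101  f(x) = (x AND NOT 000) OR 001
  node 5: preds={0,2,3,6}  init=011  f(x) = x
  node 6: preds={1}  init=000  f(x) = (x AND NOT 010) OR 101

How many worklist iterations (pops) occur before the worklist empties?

Trace (10 dequeues):
  [1] u=0 | in 000 | out 100 | ==
  [2] u=1 | in 100 | out 011 | prev 000 | push {}
  [3] u=2 | in 101 | out 100 | prev 000 | push {0,1}
  [4] u=3 | in 000 | out 111 | prev 100 | push {}
  [5] u=4 | in 000 | out 101 | ==
  [6] u=5 | in 111 | out 111 | prev 011 | push {}
  [7] u=6 | in 011 | out 101 | prev 000 | push {5}
  [8] u=0 | in 100 | out 100 | ==
  [9] u=1 | in 111 | out 011 | ==
  [10] u=5 | in 111 | out 111 | ==

Converged values:
  [0] 100
  [1] 011
  [2] 100
  [3] 111
  [4] 101
  [5] 111
  [6] 101

10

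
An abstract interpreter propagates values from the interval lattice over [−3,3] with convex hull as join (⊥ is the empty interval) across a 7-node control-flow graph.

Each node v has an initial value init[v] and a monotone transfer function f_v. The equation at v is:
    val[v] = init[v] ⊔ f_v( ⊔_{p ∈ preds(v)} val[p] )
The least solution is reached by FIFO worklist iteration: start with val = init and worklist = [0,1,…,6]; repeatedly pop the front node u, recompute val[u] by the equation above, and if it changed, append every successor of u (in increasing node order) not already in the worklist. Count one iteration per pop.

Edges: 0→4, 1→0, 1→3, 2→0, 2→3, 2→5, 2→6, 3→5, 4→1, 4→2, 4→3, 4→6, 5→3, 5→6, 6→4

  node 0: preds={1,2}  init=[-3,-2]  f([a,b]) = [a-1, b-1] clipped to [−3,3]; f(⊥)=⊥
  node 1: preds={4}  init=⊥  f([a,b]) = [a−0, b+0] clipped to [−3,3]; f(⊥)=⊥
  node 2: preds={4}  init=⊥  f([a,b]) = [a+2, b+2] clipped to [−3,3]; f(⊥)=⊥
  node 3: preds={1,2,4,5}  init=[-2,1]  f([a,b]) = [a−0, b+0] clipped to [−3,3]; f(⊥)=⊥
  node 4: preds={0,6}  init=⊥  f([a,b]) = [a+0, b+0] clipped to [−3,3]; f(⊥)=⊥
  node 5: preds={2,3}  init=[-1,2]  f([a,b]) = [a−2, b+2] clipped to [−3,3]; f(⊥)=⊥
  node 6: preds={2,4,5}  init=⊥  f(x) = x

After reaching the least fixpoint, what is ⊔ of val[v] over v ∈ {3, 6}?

Trace (22 dequeues):
  [1] u=0 | in ⊥ | out [-3,-2] | ==
  [2] u=1 | in ⊥ | out ⊥ | ==
  [3] u=2 | in ⊥ | out ⊥ | ==
  [4] u=3 | in [-1,2] | out [-2,2] | prev [-2,1] | push {}
  [5] u=4 | in [-3,-2] | out [-3,-2] | prev ⊥ | push {1,2,3}
  [6] u=5 | in [-2,2] | out [-3,3] | prev [-1,2] | push {}
  [7] u=6 | in [-3,3] | out [-3,3] | prev ⊥ | push {4}
  [8] u=1 | in [-3,-2] | out [-3,-2] | prev ⊥ | push {0}
  [9] u=2 | in [-3,-2] | out [-1,0] | prev ⊥ | push {5,6}
  [10] u=3 | in [-3,3] | out [-3,3] | prev [-2,2] | push {}
  [11] u=4 | in [-3,3] | out [-3,3] | prev [-3,-2] | push {1,2,3}
  [12] u=0 | in [-3,0] | out [-3,-1] | prev [-3,-2] | push {4}
  [13] u=5 | in [-3,3] | out [-3,3] | ==
  [14] u=6 | in [-3,3] | out [-3,3] | ==
  [15] u=1 | in [-3,3] | out [-3,3] | prev [-3,-2] | push {0}
  [16] u=2 | in [-3,3] | out [-1,3] | prev [-1,0] | push {5,6}
  [17] u=3 | in [-3,3] | out [-3,3] | ==
  [18] u=4 | in [-3,3] | out [-3,3] | ==
  [19] u=0 | in [-3,3] | out [-3,2] | prev [-3,-1] | push {4}
  [20] u=5 | in [-3,3] | out [-3,3] | ==
  [21] u=6 | in [-3,3] | out [-3,3] | ==
  [22] u=4 | in [-3,3] | out [-3,3] | ==

Converged values:
  [0] [-3,2]
  [1] [-3,3]
  [2] [-1,3]
  [3] [-3,3]
  [4] [-3,3]
  [5] [-3,3]
  [6] [-3,3]

[-3,3]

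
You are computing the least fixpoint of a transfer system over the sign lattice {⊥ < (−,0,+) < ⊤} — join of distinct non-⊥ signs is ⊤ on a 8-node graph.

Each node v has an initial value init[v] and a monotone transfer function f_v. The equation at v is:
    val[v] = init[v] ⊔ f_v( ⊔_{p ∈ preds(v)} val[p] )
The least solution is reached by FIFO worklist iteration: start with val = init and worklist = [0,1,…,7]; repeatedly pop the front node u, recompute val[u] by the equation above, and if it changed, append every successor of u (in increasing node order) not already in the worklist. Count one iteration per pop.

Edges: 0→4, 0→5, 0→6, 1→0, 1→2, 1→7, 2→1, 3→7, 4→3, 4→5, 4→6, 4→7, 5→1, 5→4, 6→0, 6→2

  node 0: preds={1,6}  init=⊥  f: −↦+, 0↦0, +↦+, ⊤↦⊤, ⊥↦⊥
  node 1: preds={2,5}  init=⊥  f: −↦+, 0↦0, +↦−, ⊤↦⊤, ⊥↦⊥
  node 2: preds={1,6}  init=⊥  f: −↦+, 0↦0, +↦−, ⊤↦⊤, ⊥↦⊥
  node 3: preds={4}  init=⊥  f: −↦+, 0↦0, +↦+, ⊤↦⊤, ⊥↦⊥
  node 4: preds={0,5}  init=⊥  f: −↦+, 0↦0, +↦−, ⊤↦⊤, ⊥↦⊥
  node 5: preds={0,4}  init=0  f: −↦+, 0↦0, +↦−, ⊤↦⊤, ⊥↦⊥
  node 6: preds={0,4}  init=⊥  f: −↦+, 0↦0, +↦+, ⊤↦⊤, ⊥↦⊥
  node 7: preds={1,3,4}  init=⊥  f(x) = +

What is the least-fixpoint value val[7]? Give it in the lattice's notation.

+

Iteration log — 16 steps:
  step 1. node 0  ⊔preds=⊥  new=⊥  stable
  step 2. node 1  ⊔preds=0  new=0  old=⊥  +wl: 0
  step 3. node 2  ⊔preds=0  new=0  old=⊥  +wl: 1
  step 4. node 3  ⊔preds=⊥  new=⊥  stable
  step 5. node 4  ⊔preds=0  new=0  old=⊥  +wl: 3
  step 6. node 5  ⊔preds=0  new=0  stable
  step 7. node 6  ⊔preds=0  new=0  old=⊥  +wl: 2
  step 8. node 7  ⊔preds=0  new=+  old=⊥  +wl: 
  step 9. node 0  ⊔preds=0  new=0  old=⊥  +wl: 4,5,6
  step 10. node 1  ⊔preds=0  new=0  stable
  step 11. node 3  ⊔preds=0  new=0  old=⊥  +wl: 7
  step 12. node 2  ⊔preds=0  new=0  stable
  step 13. node 4  ⊔preds=0  new=0  stable
  step 14. node 5  ⊔preds=0  new=0  stable
  step 15. node 6  ⊔preds=0  new=0  stable
  step 16. node 7  ⊔preds=0  new=+  stable

Least fixpoint reached:
  node 0: 0
  node 1: 0
  node 2: 0
  node 3: 0
  node 4: 0
  node 5: 0
  node 6: 0
  node 7: +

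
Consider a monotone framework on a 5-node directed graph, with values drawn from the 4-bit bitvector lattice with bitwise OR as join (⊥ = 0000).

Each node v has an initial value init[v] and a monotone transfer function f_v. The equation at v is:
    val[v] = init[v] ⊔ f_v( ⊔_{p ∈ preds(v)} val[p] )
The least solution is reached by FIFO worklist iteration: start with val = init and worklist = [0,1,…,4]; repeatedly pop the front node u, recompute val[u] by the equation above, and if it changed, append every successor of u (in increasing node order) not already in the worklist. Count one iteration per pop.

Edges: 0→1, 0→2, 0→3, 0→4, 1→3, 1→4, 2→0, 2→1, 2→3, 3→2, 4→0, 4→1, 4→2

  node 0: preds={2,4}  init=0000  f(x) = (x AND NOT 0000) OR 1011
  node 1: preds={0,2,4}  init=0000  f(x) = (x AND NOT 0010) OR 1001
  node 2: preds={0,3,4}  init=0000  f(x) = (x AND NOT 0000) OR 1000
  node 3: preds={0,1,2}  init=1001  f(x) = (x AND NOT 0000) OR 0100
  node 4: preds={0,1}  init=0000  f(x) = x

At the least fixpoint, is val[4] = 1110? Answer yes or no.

no

Iteration log — 16 steps:
  step 1. node 0  ⊔preds=0000  new=1011  old=0000  +wl: 
  step 2. node 1  ⊔preds=1011  new=1001  old=0000  +wl: 
  step 3. node 2  ⊔preds=1011  new=1011  old=0000  +wl: 0,1
  step 4. node 3  ⊔preds=1011  new=1111  old=1001  +wl: 2
  step 5. node 4  ⊔preds=1011  new=1011  old=0000  +wl: 
  step 6. node 0  ⊔preds=1011  new=1011  stable
  step 7. node 1  ⊔preds=1011  new=1001  stable
  step 8. node 2  ⊔preds=1111  new=1111  old=1011  +wl: 0,1,3
  step 9. node 0  ⊔preds=1111  new=1111  old=1011  +wl: 2,4
  step 10. node 1  ⊔preds=1111  new=1101  old=1001  +wl: 
  step 11. node 3  ⊔preds=1111  new=1111  stable
  step 12. node 2  ⊔preds=1111  new=1111  stable
  step 13. node 4  ⊔preds=1111  new=1111  old=1011  +wl: 0,1,2
  step 14. node 0  ⊔preds=1111  new=1111  stable
  step 15. node 1  ⊔preds=1111  new=1101  stable
  step 16. node 2  ⊔preds=1111  new=1111  stable

Least fixpoint reached:
  node 0: 1111
  node 1: 1101
  node 2: 1111
  node 3: 1111
  node 4: 1111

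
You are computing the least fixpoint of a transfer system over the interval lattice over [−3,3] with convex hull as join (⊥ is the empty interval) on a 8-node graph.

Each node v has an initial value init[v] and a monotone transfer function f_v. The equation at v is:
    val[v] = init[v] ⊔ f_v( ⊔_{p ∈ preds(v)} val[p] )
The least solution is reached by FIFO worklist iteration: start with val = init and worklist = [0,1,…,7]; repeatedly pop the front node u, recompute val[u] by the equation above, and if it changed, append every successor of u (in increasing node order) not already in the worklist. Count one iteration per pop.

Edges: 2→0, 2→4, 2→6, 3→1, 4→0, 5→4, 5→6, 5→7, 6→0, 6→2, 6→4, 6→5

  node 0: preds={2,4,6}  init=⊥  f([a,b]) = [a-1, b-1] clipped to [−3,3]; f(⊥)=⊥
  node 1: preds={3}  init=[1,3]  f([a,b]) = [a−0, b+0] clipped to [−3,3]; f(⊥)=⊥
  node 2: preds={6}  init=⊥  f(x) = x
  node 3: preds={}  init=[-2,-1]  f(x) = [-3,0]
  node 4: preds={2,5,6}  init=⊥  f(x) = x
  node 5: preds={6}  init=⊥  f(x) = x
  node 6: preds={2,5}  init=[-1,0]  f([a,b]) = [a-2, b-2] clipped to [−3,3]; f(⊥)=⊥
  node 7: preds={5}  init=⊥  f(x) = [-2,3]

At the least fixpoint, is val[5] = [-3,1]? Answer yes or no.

no

Iteration log — 17 steps:
  step 1. node 0  ⊔preds=[-1,0]  new=[-2,-1]  old=⊥  +wl: 
  step 2. node 1  ⊔preds=[-2,-1]  new=[-2,3]  old=[1,3]  +wl: 
  step 3. node 2  ⊔preds=[-1,0]  new=[-1,0]  old=⊥  +wl: 0
  step 4. node 3  ⊔preds=⊥  new=[-3,0]  old=[-2,-1]  +wl: 1
  step 5. node 4  ⊔preds=[-1,0]  new=[-1,0]  old=⊥  +wl: 
  step 6. node 5  ⊔preds=[-1,0]  new=[-1,0]  old=⊥  +wl: 4
  step 7. node 6  ⊔preds=[-1,0]  new=[-3,0]  old=[-1,0]  +wl: 2,5
  step 8. node 7  ⊔preds=[-1,0]  new=[-2,3]  old=⊥  +wl: 
  step 9. node 0  ⊔preds=[-3,0]  new=[-3,-1]  old=[-2,-1]  +wl: 
  step 10. node 1  ⊔preds=[-3,0]  new=[-3,3]  old=[-2,3]  +wl: 
  step 11. node 4  ⊔preds=[-3,0]  new=[-3,0]  old=[-1,0]  +wl: 0
  step 12. node 2  ⊔preds=[-3,0]  new=[-3,0]  old=[-1,0]  +wl: 4,6
  step 13. node 5  ⊔preds=[-3,0]  new=[-3,0]  old=[-1,0]  +wl: 7
  step 14. node 0  ⊔preds=[-3,0]  new=[-3,-1]  stable
  step 15. node 4  ⊔preds=[-3,0]  new=[-3,0]  stable
  step 16. node 6  ⊔preds=[-3,0]  new=[-3,0]  stable
  step 17. node 7  ⊔preds=[-3,0]  new=[-2,3]  stable

Least fixpoint reached:
  node 0: [-3,-1]
  node 1: [-3,3]
  node 2: [-3,0]
  node 3: [-3,0]
  node 4: [-3,0]
  node 5: [-3,0]
  node 6: [-3,0]
  node 7: [-2,3]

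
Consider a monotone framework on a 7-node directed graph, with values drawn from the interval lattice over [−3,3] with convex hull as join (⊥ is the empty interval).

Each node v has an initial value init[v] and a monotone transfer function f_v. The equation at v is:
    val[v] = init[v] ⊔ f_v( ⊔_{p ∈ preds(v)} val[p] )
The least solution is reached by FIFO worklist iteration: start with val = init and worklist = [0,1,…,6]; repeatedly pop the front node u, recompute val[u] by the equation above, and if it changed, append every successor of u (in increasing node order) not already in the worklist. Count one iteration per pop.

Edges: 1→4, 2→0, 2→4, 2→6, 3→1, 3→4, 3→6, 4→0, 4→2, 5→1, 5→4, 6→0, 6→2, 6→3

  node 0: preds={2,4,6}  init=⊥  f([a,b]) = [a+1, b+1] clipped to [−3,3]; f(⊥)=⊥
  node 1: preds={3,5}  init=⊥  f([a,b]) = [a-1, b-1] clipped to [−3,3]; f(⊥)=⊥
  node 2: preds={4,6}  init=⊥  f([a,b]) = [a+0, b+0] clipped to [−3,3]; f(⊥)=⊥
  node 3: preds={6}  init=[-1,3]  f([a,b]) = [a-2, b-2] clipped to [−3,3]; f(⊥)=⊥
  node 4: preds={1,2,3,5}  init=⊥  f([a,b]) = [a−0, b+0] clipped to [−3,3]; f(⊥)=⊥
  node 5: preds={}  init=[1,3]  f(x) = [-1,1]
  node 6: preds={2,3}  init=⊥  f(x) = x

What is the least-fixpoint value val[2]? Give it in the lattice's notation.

[-3,3]

Iteration log — 22 steps:
  step 1. node 0  ⊔preds=⊥  new=⊥  stable
  step 2. node 1  ⊔preds=[-1,3]  new=[-2,2]  old=⊥  +wl: 
  step 3. node 2  ⊔preds=⊥  new=⊥  stable
  step 4. node 3  ⊔preds=⊥  new=[-1,3]  stable
  step 5. node 4  ⊔preds=[-2,3]  new=[-2,3]  old=⊥  +wl: 0,2
  step 6. node 5  ⊔preds=⊥  new=[-1,3]  old=[1,3]  +wl: 1,4
  step 7. node 6  ⊔preds=[-1,3]  new=[-1,3]  old=⊥  +wl: 3
  step 8. node 0  ⊔preds=[-2,3]  new=[-1,3]  old=⊥  +wl: 
  step 9. node 2  ⊔preds=[-2,3]  new=[-2,3]  old=⊥  +wl: 0,6
  step 10. node 1  ⊔preds=[-1,3]  new=[-2,2]  stable
  step 11. node 4  ⊔preds=[-2,3]  new=[-2,3]  stable
  step 12. node 3  ⊔preds=[-1,3]  new=[-3,3]  old=[-1,3]  +wl: 1,4
  step 13. node 0  ⊔preds=[-2,3]  new=[-1,3]  stable
  step 14. node 6  ⊔preds=[-3,3]  new=[-3,3]  old=[-1,3]  +wl: 0,2,3
  step 15. node 1  ⊔preds=[-3,3]  new=[-3,2]  old=[-2,2]  +wl: 
  step 16. node 4  ⊔preds=[-3,3]  new=[-3,3]  old=[-2,3]  +wl: 
  step 17. node 0  ⊔preds=[-3,3]  new=[-2,3]  old=[-1,3]  +wl: 
  step 18. node 2  ⊔preds=[-3,3]  new=[-3,3]  old=[-2,3]  +wl: 0,4,6
  step 19. node 3  ⊔preds=[-3,3]  new=[-3,3]  stable
  step 20. node 0  ⊔preds=[-3,3]  new=[-2,3]  stable
  step 21. node 4  ⊔preds=[-3,3]  new=[-3,3]  stable
  step 22. node 6  ⊔preds=[-3,3]  new=[-3,3]  stable

Least fixpoint reached:
  node 0: [-2,3]
  node 1: [-3,2]
  node 2: [-3,3]
  node 3: [-3,3]
  node 4: [-3,3]
  node 5: [-1,3]
  node 6: [-3,3]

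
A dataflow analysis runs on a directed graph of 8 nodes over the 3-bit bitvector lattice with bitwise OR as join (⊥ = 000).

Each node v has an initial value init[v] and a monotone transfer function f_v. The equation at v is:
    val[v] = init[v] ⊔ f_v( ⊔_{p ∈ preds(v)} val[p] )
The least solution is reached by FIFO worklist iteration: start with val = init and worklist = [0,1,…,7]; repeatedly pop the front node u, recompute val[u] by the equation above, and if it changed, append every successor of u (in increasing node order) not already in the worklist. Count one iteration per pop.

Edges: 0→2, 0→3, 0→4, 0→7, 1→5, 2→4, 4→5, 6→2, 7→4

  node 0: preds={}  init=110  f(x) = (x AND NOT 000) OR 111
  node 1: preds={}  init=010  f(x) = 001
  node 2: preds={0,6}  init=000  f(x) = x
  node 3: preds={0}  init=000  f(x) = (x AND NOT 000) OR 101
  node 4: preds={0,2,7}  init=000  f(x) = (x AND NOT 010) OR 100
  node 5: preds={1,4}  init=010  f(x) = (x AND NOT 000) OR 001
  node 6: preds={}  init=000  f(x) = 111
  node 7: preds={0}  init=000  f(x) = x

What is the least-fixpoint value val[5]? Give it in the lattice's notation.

Worklist (10 pops):
  #1 pop 0: in=000 → 111 (was 110); enqueue []
  #2 pop 1: in=000 → 011 (was 010); enqueue []
  #3 pop 2: in=111 → 111 (was 000); enqueue []
  #4 pop 3: in=111 → 111 (was 000); enqueue []
  #5 pop 4: in=111 → 101 (was 000); enqueue []
  #6 pop 5: in=111 → 111 (was 010); enqueue []
  #7 pop 6: in=000 → 111 (was 000); enqueue [2]
  #8 pop 7: in=111 → 111 (was 000); enqueue [4]
  #9 pop 2: in=111 → 111 (no change)
  #10 pop 4: in=111 → 101 (no change)

Fixpoint:
  val[0] = 111
  val[1] = 011
  val[2] = 111
  val[3] = 111
  val[4] = 101
  val[5] = 111
  val[6] = 111
  val[7] = 111

111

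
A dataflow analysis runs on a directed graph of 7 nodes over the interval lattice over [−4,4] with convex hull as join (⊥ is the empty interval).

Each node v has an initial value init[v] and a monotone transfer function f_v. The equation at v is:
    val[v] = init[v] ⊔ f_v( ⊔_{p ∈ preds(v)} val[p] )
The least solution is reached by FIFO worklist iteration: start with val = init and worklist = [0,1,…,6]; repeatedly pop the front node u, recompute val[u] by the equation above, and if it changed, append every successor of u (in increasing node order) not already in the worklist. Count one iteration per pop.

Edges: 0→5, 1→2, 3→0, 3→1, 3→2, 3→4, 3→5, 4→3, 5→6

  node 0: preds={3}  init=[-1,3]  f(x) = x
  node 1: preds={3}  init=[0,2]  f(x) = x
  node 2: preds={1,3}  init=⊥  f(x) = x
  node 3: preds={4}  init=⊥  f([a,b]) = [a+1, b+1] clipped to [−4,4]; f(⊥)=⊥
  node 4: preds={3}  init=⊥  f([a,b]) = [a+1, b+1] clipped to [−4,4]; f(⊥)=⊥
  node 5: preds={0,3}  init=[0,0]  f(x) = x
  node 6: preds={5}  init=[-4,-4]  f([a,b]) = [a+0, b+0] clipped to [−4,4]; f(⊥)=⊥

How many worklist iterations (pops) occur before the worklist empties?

7

Trace (7 dequeues):
  [1] u=0 | in ⊥ | out [-1,3] | ==
  [2] u=1 | in ⊥ | out [0,2] | ==
  [3] u=2 | in [0,2] | out [0,2] | prev ⊥ | push {}
  [4] u=3 | in ⊥ | out ⊥ | ==
  [5] u=4 | in ⊥ | out ⊥ | ==
  [6] u=5 | in [-1,3] | out [-1,3] | prev [0,0] | push {}
  [7] u=6 | in [-1,3] | out [-4,3] | prev [-4,-4] | push {}

Converged values:
  [0] [-1,3]
  [1] [0,2]
  [2] [0,2]
  [3] ⊥
  [4] ⊥
  [5] [-1,3]
  [6] [-4,3]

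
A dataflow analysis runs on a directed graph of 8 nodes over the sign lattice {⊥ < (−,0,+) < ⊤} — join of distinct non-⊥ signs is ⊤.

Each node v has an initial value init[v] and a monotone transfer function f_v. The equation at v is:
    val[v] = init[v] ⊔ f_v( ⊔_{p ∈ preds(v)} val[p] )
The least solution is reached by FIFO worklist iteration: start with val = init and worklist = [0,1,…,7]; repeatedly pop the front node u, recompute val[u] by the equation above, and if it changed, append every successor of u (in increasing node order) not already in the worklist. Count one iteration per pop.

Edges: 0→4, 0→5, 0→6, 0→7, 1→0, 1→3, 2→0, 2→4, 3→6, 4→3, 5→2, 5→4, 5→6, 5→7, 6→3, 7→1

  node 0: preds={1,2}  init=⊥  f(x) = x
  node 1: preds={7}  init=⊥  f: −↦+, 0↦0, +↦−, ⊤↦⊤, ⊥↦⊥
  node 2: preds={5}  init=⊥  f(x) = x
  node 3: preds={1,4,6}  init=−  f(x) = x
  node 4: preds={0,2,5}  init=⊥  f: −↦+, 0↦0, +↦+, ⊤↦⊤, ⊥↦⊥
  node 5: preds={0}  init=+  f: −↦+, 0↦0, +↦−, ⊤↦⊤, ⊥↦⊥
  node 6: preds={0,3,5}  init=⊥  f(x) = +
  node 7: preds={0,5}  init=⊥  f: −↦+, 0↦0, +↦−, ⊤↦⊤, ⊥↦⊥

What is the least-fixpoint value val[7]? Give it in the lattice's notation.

⊤

Trace (26 dequeues):
  [1] u=0 | in ⊥ | out ⊥ | ==
  [2] u=1 | in ⊥ | out ⊥ | ==
  [3] u=2 | in + | out + | prev ⊥ | push {0}
  [4] u=3 | in ⊥ | out − | ==
  [5] u=4 | in + | out + | prev ⊥ | push {3}
  [6] u=5 | in ⊥ | out + | ==
  [7] u=6 | in ⊤ | out + | prev ⊥ | push {}
  [8] u=7 | in + | out − | prev ⊥ | push {1}
  [9] u=0 | in + | out + | prev ⊥ | push {4,5,6,7}
  [10] u=3 | in + | out ⊤ | prev − | push {}
  [11] u=1 | in − | out + | prev ⊥ | push {0,3}
  [12] u=4 | in + | out + | ==
  [13] u=5 | in + | out ⊤ | prev + | push {2,4}
  [14] u=6 | in ⊤ | out + | ==
  [15] u=7 | in ⊤ | out ⊤ | prev − | push {1}
  [16] u=0 | in + | out + | ==
  [17] u=3 | in + | out ⊤ | ==
  [18] u=2 | in ⊤ | out ⊤ | prev + | push {0}
  [19] u=4 | in ⊤ | out ⊤ | prev + | push {3}
  [20] u=1 | in ⊤ | out ⊤ | prev + | push {}
  [21] u=0 | in ⊤ | out ⊤ | prev + | push {4,5,6,7}
  [22] u=3 | in ⊤ | out ⊤ | ==
  [23] u=4 | in ⊤ | out ⊤ | ==
  [24] u=5 | in ⊤ | out ⊤ | ==
  [25] u=6 | in ⊤ | out + | ==
  [26] u=7 | in ⊤ | out ⊤ | ==

Converged values:
  [0] ⊤
  [1] ⊤
  [2] ⊤
  [3] ⊤
  [4] ⊤
  [5] ⊤
  [6] +
  [7] ⊤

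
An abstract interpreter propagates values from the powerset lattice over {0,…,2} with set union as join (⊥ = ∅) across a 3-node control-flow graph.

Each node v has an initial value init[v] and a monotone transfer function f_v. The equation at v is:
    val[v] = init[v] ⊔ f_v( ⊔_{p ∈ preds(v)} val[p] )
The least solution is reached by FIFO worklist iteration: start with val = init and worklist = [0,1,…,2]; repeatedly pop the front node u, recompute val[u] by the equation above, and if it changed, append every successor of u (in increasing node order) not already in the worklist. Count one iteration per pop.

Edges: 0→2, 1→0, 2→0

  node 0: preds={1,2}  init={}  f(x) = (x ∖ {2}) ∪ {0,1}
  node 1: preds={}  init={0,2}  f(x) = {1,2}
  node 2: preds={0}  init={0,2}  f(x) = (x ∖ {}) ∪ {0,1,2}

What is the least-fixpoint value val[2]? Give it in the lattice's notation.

{0,1,2}

Worklist (4 pops):
  #1 pop 0: in={0,2} → {0,1} (was {}); enqueue []
  #2 pop 1: in={} → {0,1,2} (was {0,2}); enqueue [0]
  #3 pop 2: in={0,1} → {0,1,2} (was {0,2}); enqueue []
  #4 pop 0: in={0,1,2} → {0,1} (no change)

Fixpoint:
  val[0] = {0,1}
  val[1] = {0,1,2}
  val[2] = {0,1,2}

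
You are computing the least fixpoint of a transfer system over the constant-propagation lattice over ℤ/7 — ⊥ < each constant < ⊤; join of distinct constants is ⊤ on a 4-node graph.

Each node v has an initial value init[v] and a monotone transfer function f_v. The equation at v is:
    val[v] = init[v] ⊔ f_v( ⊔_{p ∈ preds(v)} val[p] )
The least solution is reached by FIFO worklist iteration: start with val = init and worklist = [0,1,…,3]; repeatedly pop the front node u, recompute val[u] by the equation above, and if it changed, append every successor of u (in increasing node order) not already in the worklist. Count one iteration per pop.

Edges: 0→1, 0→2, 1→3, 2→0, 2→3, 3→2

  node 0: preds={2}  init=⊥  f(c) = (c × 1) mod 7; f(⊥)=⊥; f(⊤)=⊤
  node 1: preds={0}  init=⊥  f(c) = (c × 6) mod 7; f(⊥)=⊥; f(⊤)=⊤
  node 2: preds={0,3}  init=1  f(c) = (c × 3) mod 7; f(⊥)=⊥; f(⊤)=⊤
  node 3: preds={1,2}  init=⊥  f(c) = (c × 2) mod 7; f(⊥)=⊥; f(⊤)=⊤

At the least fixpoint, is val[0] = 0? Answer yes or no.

no

Iteration log — 8 steps:
  step 1. node 0  ⊔preds=1  new=1  old=⊥  +wl: 
  step 2. node 1  ⊔preds=1  new=6  old=⊥  +wl: 
  step 3. node 2  ⊔preds=1  new=⊤  old=1  +wl: 0
  step 4. node 3  ⊔preds=⊤  new=⊤  old=⊥  +wl: 2
  step 5. node 0  ⊔preds=⊤  new=⊤  old=1  +wl: 1
  step 6. node 2  ⊔preds=⊤  new=⊤  stable
  step 7. node 1  ⊔preds=⊤  new=⊤  old=6  +wl: 3
  step 8. node 3  ⊔preds=⊤  new=⊤  stable

Least fixpoint reached:
  node 0: ⊤
  node 1: ⊤
  node 2: ⊤
  node 3: ⊤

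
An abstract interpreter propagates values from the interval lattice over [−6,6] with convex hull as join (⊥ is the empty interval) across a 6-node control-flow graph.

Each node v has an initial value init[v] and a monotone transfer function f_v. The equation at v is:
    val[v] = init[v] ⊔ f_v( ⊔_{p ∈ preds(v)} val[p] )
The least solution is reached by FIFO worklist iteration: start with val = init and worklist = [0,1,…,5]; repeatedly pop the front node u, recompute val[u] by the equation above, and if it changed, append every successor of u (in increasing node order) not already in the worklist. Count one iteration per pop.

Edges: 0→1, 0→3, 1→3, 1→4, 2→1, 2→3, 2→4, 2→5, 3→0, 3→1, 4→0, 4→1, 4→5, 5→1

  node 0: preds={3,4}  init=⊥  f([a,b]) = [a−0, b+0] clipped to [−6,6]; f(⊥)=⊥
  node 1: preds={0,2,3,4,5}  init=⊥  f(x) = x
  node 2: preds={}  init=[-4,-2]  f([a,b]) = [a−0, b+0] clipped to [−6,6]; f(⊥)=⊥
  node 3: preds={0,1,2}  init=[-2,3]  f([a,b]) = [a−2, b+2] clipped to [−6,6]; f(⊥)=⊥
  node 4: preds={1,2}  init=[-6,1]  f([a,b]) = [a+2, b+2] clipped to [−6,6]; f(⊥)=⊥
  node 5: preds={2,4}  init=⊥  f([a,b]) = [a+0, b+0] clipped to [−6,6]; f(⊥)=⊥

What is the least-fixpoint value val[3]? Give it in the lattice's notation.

[-6,6]

Trace (16 dequeues):
  [1] u=0 | in [-6,3] | out [-6,3] | prev ⊥ | push {}
  [2] u=1 | in [-6,3] | out [-6,3] | prev ⊥ | push {}
  [3] u=2 | in ⊥ | out [-4,-2] | ==
  [4] u=3 | in [-6,3] | out [-6,5] | prev [-2,3] | push {0,1}
  [5] u=4 | in [-6,3] | out [-6,5] | prev [-6,1] | push {}
  [6] u=5 | in [-6,5] | out [-6,5] | prev ⊥ | push {}
  [7] u=0 | in [-6,5] | out [-6,5] | prev [-6,3] | push {3}
  [8] u=1 | in [-6,5] | out [-6,5] | prev [-6,3] | push {4}
  [9] u=3 | in [-6,5] | out [-6,6] | prev [-6,5] | push {0,1}
  [10] u=4 | in [-6,5] | out [-6,6] | prev [-6,5] | push {5}
  [11] u=0 | in [-6,6] | out [-6,6] | prev [-6,5] | push {3}
  [12] u=1 | in [-6,6] | out [-6,6] | prev [-6,5] | push {4}
  [13] u=5 | in [-6,6] | out [-6,6] | prev [-6,5] | push {1}
  [14] u=3 | in [-6,6] | out [-6,6] | ==
  [15] u=4 | in [-6,6] | out [-6,6] | ==
  [16] u=1 | in [-6,6] | out [-6,6] | ==

Converged values:
  [0] [-6,6]
  [1] [-6,6]
  [2] [-4,-2]
  [3] [-6,6]
  [4] [-6,6]
  [5] [-6,6]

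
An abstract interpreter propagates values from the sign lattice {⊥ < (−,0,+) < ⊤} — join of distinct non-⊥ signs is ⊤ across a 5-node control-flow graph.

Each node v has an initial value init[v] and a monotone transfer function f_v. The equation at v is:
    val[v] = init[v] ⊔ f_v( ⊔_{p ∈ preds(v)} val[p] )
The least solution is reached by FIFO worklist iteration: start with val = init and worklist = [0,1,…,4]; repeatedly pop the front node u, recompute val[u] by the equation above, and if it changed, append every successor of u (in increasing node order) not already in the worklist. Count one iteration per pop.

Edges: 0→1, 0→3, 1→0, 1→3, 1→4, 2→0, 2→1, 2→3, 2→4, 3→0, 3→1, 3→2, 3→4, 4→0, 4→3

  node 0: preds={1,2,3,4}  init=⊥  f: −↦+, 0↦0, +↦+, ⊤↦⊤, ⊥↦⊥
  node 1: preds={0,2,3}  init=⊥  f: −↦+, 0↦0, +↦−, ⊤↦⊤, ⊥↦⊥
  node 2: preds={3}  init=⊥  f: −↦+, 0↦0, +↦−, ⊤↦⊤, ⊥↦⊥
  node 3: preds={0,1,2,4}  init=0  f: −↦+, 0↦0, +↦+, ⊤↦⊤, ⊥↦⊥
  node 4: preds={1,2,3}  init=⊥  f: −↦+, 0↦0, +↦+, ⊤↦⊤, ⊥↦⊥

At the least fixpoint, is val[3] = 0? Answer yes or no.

yes

Trace (8 dequeues):
  [1] u=0 | in 0 | out 0 | prev ⊥ | push {}
  [2] u=1 | in 0 | out 0 | prev ⊥ | push {0}
  [3] u=2 | in 0 | out 0 | prev ⊥ | push {1}
  [4] u=3 | in 0 | out 0 | ==
  [5] u=4 | in 0 | out 0 | prev ⊥ | push {3}
  [6] u=0 | in 0 | out 0 | ==
  [7] u=1 | in 0 | out 0 | ==
  [8] u=3 | in 0 | out 0 | ==

Converged values:
  [0] 0
  [1] 0
  [2] 0
  [3] 0
  [4] 0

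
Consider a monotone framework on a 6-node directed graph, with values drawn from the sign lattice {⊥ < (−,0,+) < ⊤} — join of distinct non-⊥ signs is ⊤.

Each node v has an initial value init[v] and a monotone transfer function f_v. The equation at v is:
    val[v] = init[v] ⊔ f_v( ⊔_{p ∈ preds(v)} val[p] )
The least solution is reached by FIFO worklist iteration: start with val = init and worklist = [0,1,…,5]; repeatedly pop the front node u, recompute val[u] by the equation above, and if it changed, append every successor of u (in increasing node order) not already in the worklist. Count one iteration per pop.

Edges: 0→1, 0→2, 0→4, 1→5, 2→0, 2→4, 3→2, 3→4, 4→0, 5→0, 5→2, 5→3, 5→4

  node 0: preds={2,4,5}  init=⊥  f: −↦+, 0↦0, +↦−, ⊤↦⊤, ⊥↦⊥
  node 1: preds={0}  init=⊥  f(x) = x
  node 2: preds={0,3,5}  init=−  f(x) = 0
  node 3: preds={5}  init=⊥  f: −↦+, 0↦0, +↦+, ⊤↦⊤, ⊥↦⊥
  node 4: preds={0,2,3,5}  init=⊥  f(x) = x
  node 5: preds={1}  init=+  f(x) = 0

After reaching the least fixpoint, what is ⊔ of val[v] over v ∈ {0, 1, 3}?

⊤

Trace (11 dequeues):
  [1] u=0 | in ⊤ | out ⊤ | prev ⊥ | push {}
  [2] u=1 | in ⊤ | out ⊤ | prev ⊥ | push {}
  [3] u=2 | in ⊤ | out ⊤ | prev − | push {0}
  [4] u=3 | in + | out + | prev ⊥ | push {2}
  [5] u=4 | in ⊤ | out ⊤ | prev ⊥ | push {}
  [6] u=5 | in ⊤ | out ⊤ | prev + | push {3,4}
  [7] u=0 | in ⊤ | out ⊤ | ==
  [8] u=2 | in ⊤ | out ⊤ | ==
  [9] u=3 | in ⊤ | out ⊤ | prev + | push {2}
  [10] u=4 | in ⊤ | out ⊤ | ==
  [11] u=2 | in ⊤ | out ⊤ | ==

Converged values:
  [0] ⊤
  [1] ⊤
  [2] ⊤
  [3] ⊤
  [4] ⊤
  [5] ⊤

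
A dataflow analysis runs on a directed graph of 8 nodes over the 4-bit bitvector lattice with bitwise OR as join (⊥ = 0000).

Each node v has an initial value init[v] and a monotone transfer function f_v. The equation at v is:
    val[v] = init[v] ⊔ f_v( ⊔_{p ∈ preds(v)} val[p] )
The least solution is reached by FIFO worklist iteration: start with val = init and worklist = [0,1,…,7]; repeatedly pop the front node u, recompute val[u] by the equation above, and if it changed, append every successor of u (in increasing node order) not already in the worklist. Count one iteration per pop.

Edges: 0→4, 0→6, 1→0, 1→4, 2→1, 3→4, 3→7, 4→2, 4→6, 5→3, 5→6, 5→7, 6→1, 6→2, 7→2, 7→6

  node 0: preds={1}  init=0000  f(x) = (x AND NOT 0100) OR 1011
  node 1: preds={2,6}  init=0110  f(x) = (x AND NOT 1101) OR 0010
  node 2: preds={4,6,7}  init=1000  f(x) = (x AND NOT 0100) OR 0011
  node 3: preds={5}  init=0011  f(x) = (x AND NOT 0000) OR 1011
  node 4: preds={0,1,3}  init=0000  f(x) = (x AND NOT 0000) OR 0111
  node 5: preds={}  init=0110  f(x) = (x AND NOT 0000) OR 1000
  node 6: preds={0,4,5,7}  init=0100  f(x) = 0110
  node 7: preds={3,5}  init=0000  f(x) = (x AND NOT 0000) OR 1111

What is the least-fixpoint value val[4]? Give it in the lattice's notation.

Iteration log — 12 steps:
  step 1. node 0  ⊔preds=0110  new=1011  old=0000  +wl: 
  step 2. node 1  ⊔preds=1100  new=0110  stable
  step 3. node 2  ⊔preds=0100  new=1011  old=1000  +wl: 1
  step 4. node 3  ⊔preds=0110  new=1111  old=0011  +wl: 
  step 5. node 4  ⊔preds=1111  new=1111  old=0000  +wl: 2
  step 6. node 5  ⊔preds=0000  new=1110  old=0110  +wl: 3
  step 7. node 6  ⊔preds=1111  new=0110  old=0100  +wl: 
  step 8. node 7  ⊔preds=1111  new=1111  old=0000  +wl: 6
  step 9. node 1  ⊔preds=1111  new=0110  stable
  step 10. node 2  ⊔preds=1111  new=1011  stable
  step 11. node 3  ⊔preds=1110  new=1111  stable
  step 12. node 6  ⊔preds=1111  new=0110  stable

Least fixpoint reached:
  node 0: 1011
  node 1: 0110
  node 2: 1011
  node 3: 1111
  node 4: 1111
  node 5: 1110
  node 6: 0110
  node 7: 1111

1111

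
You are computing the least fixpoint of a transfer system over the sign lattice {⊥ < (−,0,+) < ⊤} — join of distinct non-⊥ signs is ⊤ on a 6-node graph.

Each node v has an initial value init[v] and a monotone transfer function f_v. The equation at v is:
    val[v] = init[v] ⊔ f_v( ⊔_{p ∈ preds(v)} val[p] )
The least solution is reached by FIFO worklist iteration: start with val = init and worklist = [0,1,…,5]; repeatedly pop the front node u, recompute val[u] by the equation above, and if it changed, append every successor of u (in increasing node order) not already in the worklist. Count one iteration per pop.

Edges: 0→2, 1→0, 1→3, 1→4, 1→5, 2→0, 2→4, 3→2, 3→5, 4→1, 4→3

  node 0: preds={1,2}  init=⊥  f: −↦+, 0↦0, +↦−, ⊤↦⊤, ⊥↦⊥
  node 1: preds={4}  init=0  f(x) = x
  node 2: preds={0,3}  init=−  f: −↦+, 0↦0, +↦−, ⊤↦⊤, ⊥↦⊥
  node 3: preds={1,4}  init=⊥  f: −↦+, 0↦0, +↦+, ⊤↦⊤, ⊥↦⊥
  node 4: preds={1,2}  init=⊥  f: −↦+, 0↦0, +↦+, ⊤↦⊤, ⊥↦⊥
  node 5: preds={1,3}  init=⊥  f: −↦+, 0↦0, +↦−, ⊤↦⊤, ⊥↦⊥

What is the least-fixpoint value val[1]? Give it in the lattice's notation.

Iteration log — 14 steps:
  step 1. node 0  ⊔preds=⊤  new=⊤  old=⊥  +wl: 
  step 2. node 1  ⊔preds=⊥  new=0  stable
  step 3. node 2  ⊔preds=⊤  new=⊤  old=−  +wl: 0
  step 4. node 3  ⊔preds=0  new=0  old=⊥  +wl: 2
  step 5. node 4  ⊔preds=⊤  new=⊤  old=⊥  +wl: 1,3
  step 6. node 5  ⊔preds=0  new=0  old=⊥  +wl: 
  step 7. node 0  ⊔preds=⊤  new=⊤  stable
  step 8. node 2  ⊔preds=⊤  new=⊤  stable
  step 9. node 1  ⊔preds=⊤  new=⊤  old=0  +wl: 0,4,5
  step 10. node 3  ⊔preds=⊤  new=⊤  old=0  +wl: 2
  step 11. node 0  ⊔preds=⊤  new=⊤  stable
  step 12. node 4  ⊔preds=⊤  new=⊤  stable
  step 13. node 5  ⊔preds=⊤  new=⊤  old=0  +wl: 
  step 14. node 2  ⊔preds=⊤  new=⊤  stable

Least fixpoint reached:
  node 0: ⊤
  node 1: ⊤
  node 2: ⊤
  node 3: ⊤
  node 4: ⊤
  node 5: ⊤

⊤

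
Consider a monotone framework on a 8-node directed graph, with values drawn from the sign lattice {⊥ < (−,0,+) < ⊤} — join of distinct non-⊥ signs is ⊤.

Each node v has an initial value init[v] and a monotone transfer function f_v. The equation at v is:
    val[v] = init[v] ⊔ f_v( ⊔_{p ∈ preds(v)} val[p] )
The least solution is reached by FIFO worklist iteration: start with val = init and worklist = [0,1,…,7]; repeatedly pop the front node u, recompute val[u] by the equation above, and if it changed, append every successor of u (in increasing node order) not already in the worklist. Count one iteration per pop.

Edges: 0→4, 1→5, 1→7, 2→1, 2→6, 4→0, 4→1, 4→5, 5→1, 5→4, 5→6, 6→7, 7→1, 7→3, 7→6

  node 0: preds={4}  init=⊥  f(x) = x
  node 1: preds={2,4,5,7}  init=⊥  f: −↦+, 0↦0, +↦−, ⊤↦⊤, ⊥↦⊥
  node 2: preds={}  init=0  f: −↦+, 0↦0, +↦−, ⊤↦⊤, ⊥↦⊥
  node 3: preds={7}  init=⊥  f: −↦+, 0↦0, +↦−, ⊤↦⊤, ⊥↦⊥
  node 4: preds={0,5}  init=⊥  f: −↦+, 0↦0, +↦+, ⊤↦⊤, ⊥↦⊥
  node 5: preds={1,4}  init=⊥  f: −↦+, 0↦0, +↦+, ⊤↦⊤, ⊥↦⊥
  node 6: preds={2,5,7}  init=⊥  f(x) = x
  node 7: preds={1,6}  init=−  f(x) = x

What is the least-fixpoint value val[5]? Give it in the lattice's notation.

Iteration log — 16 steps:
  step 1. node 0  ⊔preds=⊥  new=⊥  stable
  step 2. node 1  ⊔preds=⊤  new=⊤  old=⊥  +wl: 
  step 3. node 2  ⊔preds=⊥  new=0  stable
  step 4. node 3  ⊔preds=−  new=+  old=⊥  +wl: 
  step 5. node 4  ⊔preds=⊥  new=⊥  stable
  step 6. node 5  ⊔preds=⊤  new=⊤  old=⊥  +wl: 1,4
  step 7. node 6  ⊔preds=⊤  new=⊤  old=⊥  +wl: 
  step 8. node 7  ⊔preds=⊤  new=⊤  old=−  +wl: 3,6
  step 9. node 1  ⊔preds=⊤  new=⊤  stable
  step 10. node 4  ⊔preds=⊤  new=⊤  old=⊥  +wl: 0,1,5
  step 11. node 3  ⊔preds=⊤  new=⊤  old=+  +wl: 
  step 12. node 6  ⊔preds=⊤  new=⊤  stable
  step 13. node 0  ⊔preds=⊤  new=⊤  old=⊥  +wl: 4
  step 14. node 1  ⊔preds=⊤  new=⊤  stable
  step 15. node 5  ⊔preds=⊤  new=⊤  stable
  step 16. node 4  ⊔preds=⊤  new=⊤  stable

Least fixpoint reached:
  node 0: ⊤
  node 1: ⊤
  node 2: 0
  node 3: ⊤
  node 4: ⊤
  node 5: ⊤
  node 6: ⊤
  node 7: ⊤

⊤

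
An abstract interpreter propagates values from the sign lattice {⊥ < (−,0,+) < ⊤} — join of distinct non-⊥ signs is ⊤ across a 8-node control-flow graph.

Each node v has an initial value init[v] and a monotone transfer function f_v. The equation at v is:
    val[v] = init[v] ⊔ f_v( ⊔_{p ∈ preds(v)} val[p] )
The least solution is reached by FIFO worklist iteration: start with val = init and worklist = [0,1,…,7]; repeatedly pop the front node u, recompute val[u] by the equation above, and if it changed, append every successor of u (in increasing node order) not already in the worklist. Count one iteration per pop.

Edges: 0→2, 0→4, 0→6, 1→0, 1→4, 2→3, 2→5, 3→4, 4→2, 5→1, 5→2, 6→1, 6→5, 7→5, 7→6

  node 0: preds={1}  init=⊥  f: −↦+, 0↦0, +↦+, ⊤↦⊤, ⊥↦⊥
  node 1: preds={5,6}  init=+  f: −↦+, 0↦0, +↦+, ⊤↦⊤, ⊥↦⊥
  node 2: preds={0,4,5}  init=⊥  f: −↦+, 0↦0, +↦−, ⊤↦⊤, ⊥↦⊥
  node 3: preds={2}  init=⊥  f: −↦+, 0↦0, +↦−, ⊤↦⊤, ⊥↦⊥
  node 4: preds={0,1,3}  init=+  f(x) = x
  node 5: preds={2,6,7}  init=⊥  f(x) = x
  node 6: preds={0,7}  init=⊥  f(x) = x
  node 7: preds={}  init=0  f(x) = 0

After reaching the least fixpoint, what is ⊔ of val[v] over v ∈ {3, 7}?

Iteration log — 17 steps:
  step 1. node 0  ⊔preds=+  new=+  old=⊥  +wl: 
  step 2. node 1  ⊔preds=⊥  new=+  stable
  step 3. node 2  ⊔preds=+  new=−  old=⊥  +wl: 
  step 4. node 3  ⊔preds=−  new=+  old=⊥  +wl: 
  step 5. node 4  ⊔preds=+  new=+  stable
  step 6. node 5  ⊔preds=⊤  new=⊤  old=⊥  +wl: 1,2
  step 7. node 6  ⊔preds=⊤  new=⊤  old=⊥  +wl: 5
  step 8. node 7  ⊔preds=⊥  new=0  stable
  step 9. node 1  ⊔preds=⊤  new=⊤  old=+  +wl: 0,4
  step 10. node 2  ⊔preds=⊤  new=⊤  old=−  +wl: 3
  step 11. node 5  ⊔preds=⊤  new=⊤  stable
  step 12. node 0  ⊔preds=⊤  new=⊤  old=+  +wl: 2,6
  step 13. node 4  ⊔preds=⊤  new=⊤  old=+  +wl: 
  step 14. node 3  ⊔preds=⊤  new=⊤  old=+  +wl: 4
  step 15. node 2  ⊔preds=⊤  new=⊤  stable
  step 16. node 6  ⊔preds=⊤  new=⊤  stable
  step 17. node 4  ⊔preds=⊤  new=⊤  stable

Least fixpoint reached:
  node 0: ⊤
  node 1: ⊤
  node 2: ⊤
  node 3: ⊤
  node 4: ⊤
  node 5: ⊤
  node 6: ⊤
  node 7: 0

⊤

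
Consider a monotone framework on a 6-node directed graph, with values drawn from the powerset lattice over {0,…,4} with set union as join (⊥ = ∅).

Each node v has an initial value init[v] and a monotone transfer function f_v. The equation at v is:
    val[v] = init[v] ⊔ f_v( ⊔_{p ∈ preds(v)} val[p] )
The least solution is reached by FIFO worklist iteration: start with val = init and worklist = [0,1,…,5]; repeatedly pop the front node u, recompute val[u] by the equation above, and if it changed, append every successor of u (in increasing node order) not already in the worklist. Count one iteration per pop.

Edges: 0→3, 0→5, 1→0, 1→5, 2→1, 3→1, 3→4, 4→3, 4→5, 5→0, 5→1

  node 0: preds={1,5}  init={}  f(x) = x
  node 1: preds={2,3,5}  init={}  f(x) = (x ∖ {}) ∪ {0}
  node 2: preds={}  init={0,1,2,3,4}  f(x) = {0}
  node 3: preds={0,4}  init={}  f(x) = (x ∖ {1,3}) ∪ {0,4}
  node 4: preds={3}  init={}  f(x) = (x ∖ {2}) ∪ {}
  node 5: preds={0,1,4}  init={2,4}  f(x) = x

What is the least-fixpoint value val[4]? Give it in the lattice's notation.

{0,4}

Iteration log — 10 steps:
  step 1. node 0  ⊔preds={2,4}  new={2,4}  old={}  +wl: 
  step 2. node 1  ⊔preds={0,1,2,3,4}  new={0,1,2,3,4}  old={}  +wl: 0
  step 3. node 2  ⊔preds={}  new={0,1,2,3,4}  stable
  step 4. node 3  ⊔preds={2,4}  new={0,2,4}  old={}  +wl: 1
  step 5. node 4  ⊔preds={0,2,4}  new={0,4}  old={}  +wl: 3
  step 6. node 5  ⊔preds={0,1,2,3,4}  new={0,1,2,3,4}  old={2,4}  +wl: 
  step 7. node 0  ⊔preds={0,1,2,3,4}  new={0,1,2,3,4}  old={2,4}  +wl: 5
  step 8. node 1  ⊔preds={0,1,2,3,4}  new={0,1,2,3,4}  stable
  step 9. node 3  ⊔preds={0,1,2,3,4}  new={0,2,4}  stable
  step 10. node 5  ⊔preds={0,1,2,3,4}  new={0,1,2,3,4}  stable

Least fixpoint reached:
  node 0: {0,1,2,3,4}
  node 1: {0,1,2,3,4}
  node 2: {0,1,2,3,4}
  node 3: {0,2,4}
  node 4: {0,4}
  node 5: {0,1,2,3,4}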